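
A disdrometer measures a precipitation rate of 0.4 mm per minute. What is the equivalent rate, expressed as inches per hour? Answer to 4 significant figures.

0.9449 in/hour

0.4 mm/minute × 0.0393701 in/mm × 60 minute/hour = 0.9449 in/hour.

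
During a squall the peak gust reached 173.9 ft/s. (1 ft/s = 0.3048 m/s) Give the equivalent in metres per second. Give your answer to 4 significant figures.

53.00 m/s

1 ft/s = 0.3048 m/s, so 173.9 × 0.3048 = 53.00 m/s.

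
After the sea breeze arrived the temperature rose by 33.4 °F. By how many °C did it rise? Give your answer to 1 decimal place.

Converting a difference, only the 9/5 scale factor applies: Δ°C = 33.4 × 0.5556 = 18.6 °C.

18.6 °C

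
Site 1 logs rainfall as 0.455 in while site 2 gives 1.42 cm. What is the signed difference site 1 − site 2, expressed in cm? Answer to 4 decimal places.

-0.2643 cm

site 1: 0.455 in = 1.155700 cm.
Difference: 1.155700 − 1.420000 = -0.2643 cm.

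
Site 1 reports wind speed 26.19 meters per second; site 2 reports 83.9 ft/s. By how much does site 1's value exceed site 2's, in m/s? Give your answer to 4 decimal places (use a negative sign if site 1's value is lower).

0.6173 m/s

site 2: 83.9 ft/s = 25.572720 m/s.
Difference: 26.190000 − 25.572720 = 0.6173 m/s.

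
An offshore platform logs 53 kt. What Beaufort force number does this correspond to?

Beaufort force 10

53 kt lies in the Beaufort 10 band (storm, 48–55 kt).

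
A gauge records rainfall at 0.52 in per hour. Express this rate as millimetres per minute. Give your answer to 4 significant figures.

0.2201 mm/minute

0.52 in/hour × 25.4 mm/in × 0.0166667 hour/minute = 0.2201 mm/minute.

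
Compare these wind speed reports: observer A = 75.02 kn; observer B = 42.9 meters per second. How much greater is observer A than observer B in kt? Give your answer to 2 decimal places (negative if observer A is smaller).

-8.37 kt

observer B: 42.9 m/s = 83.3909 kt.
Difference: 75.0200 − 83.3909 = -8.37 kt.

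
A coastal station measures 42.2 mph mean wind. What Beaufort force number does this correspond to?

Beaufort force 8

42.2 mph = 18.9 m/s, which is Beaufort 8 (gale, 17.2–20.7 m/s).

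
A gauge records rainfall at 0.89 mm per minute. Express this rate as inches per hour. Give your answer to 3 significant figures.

2.10 in/hour

0.89 mm/minute × 0.0393701 in/mm × 60 minute/hour = 2.10 in/hour.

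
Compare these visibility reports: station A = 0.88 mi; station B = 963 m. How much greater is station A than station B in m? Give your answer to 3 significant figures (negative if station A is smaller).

station A: 0.88 SM = 1416.22 m.
Difference: 1416.22 − 963.00 = 453 m.

453 m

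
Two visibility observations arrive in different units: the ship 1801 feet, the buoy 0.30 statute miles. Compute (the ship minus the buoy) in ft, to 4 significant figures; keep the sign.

217.0 ft

the buoy: 0.30 SM = 1584.000 ft.
Difference: 1801.000 − 1584.000 = 217.0 ft.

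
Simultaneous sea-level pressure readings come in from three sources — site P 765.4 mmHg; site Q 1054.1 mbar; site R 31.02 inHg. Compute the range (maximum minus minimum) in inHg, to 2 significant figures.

site P: 765.4 mmHg = 30.1339 inHg.
site Q: 1054.1 mb = 31.1276 inHg.
Spread: 31.1276 − 30.1339 = 0.99 inHg.

0.99 inHg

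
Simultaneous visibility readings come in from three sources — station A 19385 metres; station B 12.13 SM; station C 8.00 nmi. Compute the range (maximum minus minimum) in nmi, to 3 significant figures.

station A: 19385 m = 10.4671 nmi.
station B: 12.13 SM = 10.5407 nmi.
Spread: 10.5407 − 8.0000 = 2.54 nmi.

2.54 nmi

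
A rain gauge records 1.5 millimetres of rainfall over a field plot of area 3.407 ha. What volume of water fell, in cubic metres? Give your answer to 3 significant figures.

51.1 cubic metres

Area: 3.407 ha = 34070 m².
1 mm over 1 m² is 1 L, so volume = 1.5 × 34070 = 51105 L = 51.1 m³.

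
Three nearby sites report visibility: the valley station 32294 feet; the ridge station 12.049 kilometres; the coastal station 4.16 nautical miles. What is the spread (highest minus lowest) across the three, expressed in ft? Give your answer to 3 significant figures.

14300 ft

the ridge station: 12.049 km = 39530.84 ft.
the coastal station: 4.16 nmi = 25276.64 ft.
Spread: 39530.84 − 25276.64 = 14300 ft.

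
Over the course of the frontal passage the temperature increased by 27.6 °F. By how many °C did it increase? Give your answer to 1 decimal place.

15.3 °C

For a temperature change the 32° offset cancels: Δ°C = 27.6 × 0.5556 = 15.3 °C.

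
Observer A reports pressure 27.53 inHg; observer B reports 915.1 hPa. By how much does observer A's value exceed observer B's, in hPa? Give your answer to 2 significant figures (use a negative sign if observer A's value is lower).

observer A: 27.53 inHg = 932.27 hPa.
Difference: 932.27 − 915.10 = 17 hPa.

17 hPa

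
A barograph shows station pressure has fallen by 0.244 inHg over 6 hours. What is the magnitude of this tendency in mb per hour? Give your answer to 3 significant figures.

0.244 inHg / 6 h × 33.8639 mb/inHg = 1.38 mb/h.

1.38 mb per hour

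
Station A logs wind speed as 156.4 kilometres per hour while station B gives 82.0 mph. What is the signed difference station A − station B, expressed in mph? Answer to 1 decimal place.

15.2 mph

station A: 156.4 km/h = 97.182 mph.
Difference: 97.182 − 82.000 = 15.2 mph.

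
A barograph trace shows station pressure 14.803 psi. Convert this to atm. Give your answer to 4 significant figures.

1 psi = 0.068046 atm, so 14.803 × 0.068046 = 1.007 atm.

1.007 atm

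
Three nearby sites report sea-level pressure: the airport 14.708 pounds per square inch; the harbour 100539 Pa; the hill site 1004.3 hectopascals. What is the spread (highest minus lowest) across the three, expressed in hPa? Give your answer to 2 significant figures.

the airport: 14.708 psi = 1014.081 hPa.
the harbour: 100539 Pa = 1005.390 hPa.
Spread: 1014.081 − 1004.300 = 9.8 hPa.

9.8 hPa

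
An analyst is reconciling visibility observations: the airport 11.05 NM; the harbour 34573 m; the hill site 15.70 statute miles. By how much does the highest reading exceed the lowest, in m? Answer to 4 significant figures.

14110 m

the airport: 11.05 nmi = 20464.60 m.
the hill site: 15.70 SM = 25266.70 m.
Spread: 34573.00 − 20464.60 = 14110 m.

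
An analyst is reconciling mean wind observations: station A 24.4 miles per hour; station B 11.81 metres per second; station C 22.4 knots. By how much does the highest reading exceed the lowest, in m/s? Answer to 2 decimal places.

station A: 24.4 mph = 10.9078 m/s.
station C: 22.4 kt = 11.5236 m/s.
Spread: 11.8100 − 10.9078 = 0.90 m/s.

0.90 m/s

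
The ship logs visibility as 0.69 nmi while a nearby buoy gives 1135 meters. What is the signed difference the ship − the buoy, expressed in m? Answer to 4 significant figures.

the ship: 0.69 nmi = 1277.880 m.
Difference: 1277.880 − 1135.000 = 142.9 m.

142.9 m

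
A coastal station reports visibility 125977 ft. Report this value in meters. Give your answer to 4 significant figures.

38400 m

1 ft = 0.3048 m, so 125977 × 0.3048 = 38400 m.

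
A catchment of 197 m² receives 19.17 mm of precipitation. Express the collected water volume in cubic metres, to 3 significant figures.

1 mm over 1 m² is 1 L, so volume = 19.17 × 197 = 3776.49 L = 3.78 m³.

3.78 cubic metres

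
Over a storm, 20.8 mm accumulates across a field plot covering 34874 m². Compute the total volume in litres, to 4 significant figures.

725400 litres

1 mm over 1 m² is 1 L, so volume = 20.8 × 34874 = 725379.2 L ≈ 725400 L.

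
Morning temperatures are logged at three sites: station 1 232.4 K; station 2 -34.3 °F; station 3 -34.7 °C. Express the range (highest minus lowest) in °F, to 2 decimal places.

10.89 °F

station 1: 232.4 K = -40.750 °C.
station 2: -34.3 °F = -36.833 °C.
Spread: (-34.700) − (-40.750) = 6.050 °C = 10.89 °F.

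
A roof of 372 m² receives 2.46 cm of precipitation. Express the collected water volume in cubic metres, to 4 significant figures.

9.151 cubic metres

Depth: 2.46 cm × 10 = 24.6 mm.
1 mm over 1 m² is 1 L, so volume = 24.6 × 372 = 9151.2 L = 9.151 m³.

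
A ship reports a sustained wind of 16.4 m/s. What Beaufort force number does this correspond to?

16.4 m/s lies in the Beaufort 7 band (near gale, 13.9–17.1 m/s).

Beaufort force 7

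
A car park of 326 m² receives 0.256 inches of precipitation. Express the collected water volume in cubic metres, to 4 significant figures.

2.120 cubic metres

Depth: 0.256 in × 25.4 = 6.5024 mm.
1 mm over 1 m² is 1 L, so volume = 6.5024 × 326 = 2119.7824 L = 2.120 m³.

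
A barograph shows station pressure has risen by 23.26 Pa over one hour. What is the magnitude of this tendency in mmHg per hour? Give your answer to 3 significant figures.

23.26 Pa / 1 h × 0.00750062 mmHg/Pa = 0.174 mmHg/h.

0.174 mmHg per hour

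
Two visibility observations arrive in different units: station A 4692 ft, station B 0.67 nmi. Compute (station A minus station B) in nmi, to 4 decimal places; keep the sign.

0.1022 nmi

station A: 4692 ft = 0.772204 nmi.
Difference: 0.772204 − 0.670000 = 0.1022 nmi.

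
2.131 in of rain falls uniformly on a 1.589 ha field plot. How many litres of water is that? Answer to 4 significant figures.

Depth: 2.131 in × 25.4 = 54.1274 mm.
Area: 1.589 ha = 15890 m².
1 mm over 1 m² is 1 L, so volume = 54.1274 × 15890 = 860084.39 L ≈ 860100 L.

860100 litres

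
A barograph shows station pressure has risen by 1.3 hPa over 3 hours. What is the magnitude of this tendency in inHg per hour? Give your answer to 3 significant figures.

1.3 hPa / 3 h × 0.02953 inHg/hPa = 0.0128 inHg/h.

0.0128 inHg per hour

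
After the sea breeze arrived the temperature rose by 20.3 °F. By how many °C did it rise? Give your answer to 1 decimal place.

11.3 °C

Converting a difference, only the 9/5 scale factor applies: Δ°C = 20.3 × 0.5556 = 11.3 °C.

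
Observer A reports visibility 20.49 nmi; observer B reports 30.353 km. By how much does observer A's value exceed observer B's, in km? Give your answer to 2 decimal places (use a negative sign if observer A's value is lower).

7.59 km

observer A: 20.49 nmi = 37.9475 km.
Difference: 37.9475 − 30.3530 = 7.59 km.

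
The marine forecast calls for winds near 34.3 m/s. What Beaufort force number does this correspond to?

Beaufort force 12

34.3 m/s lies in the Beaufort 12 band (hurricane force, ≥32.7 m/s).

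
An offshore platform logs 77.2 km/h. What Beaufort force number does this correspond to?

Beaufort force 9

77.2 km/h = 21.4 m/s, which is Beaufort 9 (strong gale, 20.8–24.4 m/s).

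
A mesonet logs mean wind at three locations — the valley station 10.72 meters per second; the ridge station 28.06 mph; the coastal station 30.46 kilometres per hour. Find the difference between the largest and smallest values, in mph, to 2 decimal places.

9.13 mph

the valley station: 10.72 m/s = 23.9800 mph.
the coastal station: 30.46 km/h = 18.9270 mph.
Spread: 28.0600 − 18.9270 = 9.13 mph.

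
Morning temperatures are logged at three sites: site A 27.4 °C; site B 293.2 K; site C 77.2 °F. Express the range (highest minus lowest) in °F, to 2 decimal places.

site B: 293.2 K = 20.050 °C.
site C: 77.2 °F = 25.111 °C.
Spread: 27.400 − 20.050 = 7.350 °C = 13.23 °F.

13.23 °F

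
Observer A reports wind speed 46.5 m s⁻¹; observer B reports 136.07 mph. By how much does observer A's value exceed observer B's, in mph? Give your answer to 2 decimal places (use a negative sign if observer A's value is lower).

observer A: 46.5 m/s = 104.0175 mph.
Difference: 104.0175 − 136.0700 = -32.05 mph.

-32.05 mph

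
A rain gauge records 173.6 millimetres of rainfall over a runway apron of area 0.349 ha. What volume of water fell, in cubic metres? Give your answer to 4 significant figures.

605.9 cubic metres

Area: 0.349 ha = 3490 m².
1 mm over 1 m² is 1 L, so volume = 173.6 × 3490 = 605864 L = 605.9 m³.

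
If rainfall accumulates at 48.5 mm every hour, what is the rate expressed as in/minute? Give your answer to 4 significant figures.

48.5 mm/hour × 0.0393701 in/mm × 0.0166667 hour/minute = 0.03182 in/minute.

0.03182 in/minute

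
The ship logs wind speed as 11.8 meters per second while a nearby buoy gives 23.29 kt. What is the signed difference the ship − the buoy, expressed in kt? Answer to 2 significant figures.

the ship: 11.8 m/s = 22.9374 kt.
Difference: 22.9374 − 23.2900 = -0.35 kt.

-0.35 kt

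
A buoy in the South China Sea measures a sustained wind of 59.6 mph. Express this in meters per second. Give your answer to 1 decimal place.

26.6 m/s

1 mph = 0.44704 m/s, so 59.6 × 0.44704 = 26.6 m/s.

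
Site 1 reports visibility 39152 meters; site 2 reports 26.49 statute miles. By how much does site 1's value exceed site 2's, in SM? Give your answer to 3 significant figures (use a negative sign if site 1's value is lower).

site 1: 39152 m = 24.3279 SM.
Difference: 24.3279 − 26.4900 = -2.16 SM.

-2.16 SM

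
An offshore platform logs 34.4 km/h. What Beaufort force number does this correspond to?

Beaufort force 5

34.4 km/h = 9.6 m/s, which is Beaufort 5 (fresh breeze, 8.0–10.7 m/s).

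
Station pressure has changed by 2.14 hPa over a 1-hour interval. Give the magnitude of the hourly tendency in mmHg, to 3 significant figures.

2.14 hPa / 1 h × 0.750062 mmHg/hPa = 1.61 mmHg/h.

1.61 mmHg per hour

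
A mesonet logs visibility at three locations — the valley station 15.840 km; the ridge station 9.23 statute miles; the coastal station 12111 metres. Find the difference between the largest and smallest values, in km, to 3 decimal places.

the ridge station: 9.23 SM = 14.85425 km.
the coastal station: 12111 m = 12.11100 km.
Spread: 15.84000 − 12.11100 = 3.729 km.

3.729 km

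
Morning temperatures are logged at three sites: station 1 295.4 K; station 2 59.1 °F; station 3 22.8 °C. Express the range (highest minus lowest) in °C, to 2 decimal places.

7.74 °C

station 1: 295.4 K = 22.250 °C.
station 2: 59.1 °F = 15.056 °C.
Spread: 22.800 − 15.056 = 7.744 °C.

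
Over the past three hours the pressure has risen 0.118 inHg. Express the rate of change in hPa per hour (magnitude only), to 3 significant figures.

0.118 inHg / 3 h × 33.8639 hPa/inHg = 1.33 hPa/h.

1.33 hPa per hour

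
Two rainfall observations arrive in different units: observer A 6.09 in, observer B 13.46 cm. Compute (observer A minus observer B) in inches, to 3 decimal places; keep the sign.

observer B: 13.46 cm = 5.29921 in.
Difference: 6.09000 − 5.29921 = 0.791 in.

0.791 in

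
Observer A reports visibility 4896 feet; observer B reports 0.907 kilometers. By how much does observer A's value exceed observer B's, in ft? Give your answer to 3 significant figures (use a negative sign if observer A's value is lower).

1920 ft

observer B: 0.907 km = 2975.72 ft.
Difference: 4896.00 − 2975.72 = 1920 ft.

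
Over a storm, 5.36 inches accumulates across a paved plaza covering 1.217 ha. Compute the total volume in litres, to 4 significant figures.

Depth: 5.36 in × 25.4 = 136.144 mm.
Area: 1.217 ha = 12170 m².
1 mm over 1 m² is 1 L, so volume = 136.144 × 12170 = 1656872.5 L ≈ 1657000 L.

1657000 litres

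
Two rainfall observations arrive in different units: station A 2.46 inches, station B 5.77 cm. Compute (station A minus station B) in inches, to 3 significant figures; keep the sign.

station B: 5.77 cm = 2.27165 in.
Difference: 2.46000 − 2.27165 = 0.188 in.

0.188 in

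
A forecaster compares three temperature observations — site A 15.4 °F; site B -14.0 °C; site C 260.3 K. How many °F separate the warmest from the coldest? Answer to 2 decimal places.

site A: 15.4 °F = -9.222 °C.
site C: 260.3 K = -12.850 °C.
Spread: (-9.222) − (-14.000) = 4.778 °C = 8.60 °F.

8.60 °F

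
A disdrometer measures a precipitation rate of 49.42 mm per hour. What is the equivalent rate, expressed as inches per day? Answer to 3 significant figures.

49.42 mm/hour × 0.0393701 in/mm × 24 hour/day = 46.7 in/day.

46.7 in/day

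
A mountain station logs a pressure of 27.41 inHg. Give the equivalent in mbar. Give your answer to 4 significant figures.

928.2 mb

1 inHg = 33.8639 mb, so 27.41 × 33.8639 = 928.2 mb.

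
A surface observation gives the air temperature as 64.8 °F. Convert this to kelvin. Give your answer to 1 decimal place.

First to °C: 18.22 °C.
Then to K: 291.4 K.

291.4 K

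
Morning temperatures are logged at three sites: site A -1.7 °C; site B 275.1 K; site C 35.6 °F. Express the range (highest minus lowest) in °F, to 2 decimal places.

6.66 °F

site B: 275.1 K = 1.950 °C.
site C: 35.6 °F = 2.000 °C.
Spread: 2.000 − (-1.700) = 3.700 °C = 6.66 °F.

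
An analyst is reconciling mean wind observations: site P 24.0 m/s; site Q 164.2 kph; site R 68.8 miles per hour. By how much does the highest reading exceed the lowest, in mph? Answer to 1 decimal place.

48.3 mph

site P: 24.0 m/s = 53.686 mph.
site Q: 164.2 km/h = 102.029 mph.
Spread: 102.029 − 53.686 = 48.3 mph.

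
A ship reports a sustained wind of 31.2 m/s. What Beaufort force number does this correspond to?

31.2 m/s lies in the Beaufort 11 band (violent storm, 28.5–32.6 m/s).

Beaufort force 11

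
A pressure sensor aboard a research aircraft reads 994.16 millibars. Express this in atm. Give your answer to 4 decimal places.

1 mb = 0.000986923 atm, so 994.16 × 0.000986923 = 0.9812 atm.

0.9812 atm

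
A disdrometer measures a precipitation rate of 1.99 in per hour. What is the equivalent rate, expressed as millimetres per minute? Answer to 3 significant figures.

0.842 mm/minute

1.99 in/hour × 25.4 mm/in × 0.0166667 hour/minute = 0.842 mm/minute.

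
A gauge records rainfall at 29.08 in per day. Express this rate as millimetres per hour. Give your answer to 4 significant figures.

30.78 mm/hour

29.08 in/day × 25.4 mm/in × 0.0416667 day/hour = 30.78 mm/hour.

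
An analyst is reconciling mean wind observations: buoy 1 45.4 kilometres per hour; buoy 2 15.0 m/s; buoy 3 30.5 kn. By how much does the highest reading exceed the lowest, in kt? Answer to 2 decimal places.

buoy 1: 45.4 km/h = 24.5140 kt.
buoy 2: 15.0 m/s = 29.1577 kt.
Spread: 30.5000 − 24.5140 = 5.99 kt.

5.99 kt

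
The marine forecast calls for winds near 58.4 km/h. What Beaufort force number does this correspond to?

Beaufort force 7

58.4 km/h = 16.2 m/s, which is Beaufort 7 (near gale, 13.9–17.1 m/s).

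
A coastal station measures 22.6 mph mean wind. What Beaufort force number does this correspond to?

22.6 mph = 10.1 m/s, which is Beaufort 5 (fresh breeze, 8.0–10.7 m/s).

Beaufort force 5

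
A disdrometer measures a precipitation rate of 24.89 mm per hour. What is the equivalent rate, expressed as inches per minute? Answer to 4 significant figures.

24.89 mm/hour × 0.0393701 in/mm × 0.0166667 hour/minute = 0.01633 in/minute.

0.01633 in/minute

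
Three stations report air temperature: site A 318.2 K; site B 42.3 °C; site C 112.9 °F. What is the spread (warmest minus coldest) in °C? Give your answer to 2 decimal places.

site A: 318.2 K = 45.050 °C.
site C: 112.9 °F = 44.944 °C.
Spread: 45.050 − 42.300 = 2.750 °C.

2.75 °C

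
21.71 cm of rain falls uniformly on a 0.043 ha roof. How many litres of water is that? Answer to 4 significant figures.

93350 litres

Depth: 21.71 cm × 10 = 217.1 mm.
Area: 0.043 ha = 430 m².
1 mm over 1 m² is 1 L, so volume = 217.1 × 430 = 93353 L ≈ 93350 L.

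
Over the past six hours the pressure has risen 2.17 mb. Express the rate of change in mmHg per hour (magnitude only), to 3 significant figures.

2.17 mb / 6 h × 0.750062 mmHg/mb = 0.271 mmHg/h.

0.271 mmHg per hour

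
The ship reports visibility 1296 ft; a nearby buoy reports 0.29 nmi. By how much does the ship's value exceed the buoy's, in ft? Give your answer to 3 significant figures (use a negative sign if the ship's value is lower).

the buoy: 0.29 nmi = 1762.07 ft.
Difference: 1296.00 − 1762.07 = -466 ft.

-466 ft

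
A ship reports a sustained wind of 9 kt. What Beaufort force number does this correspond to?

Beaufort force 3

9 kt lies in the Beaufort 3 band (gentle breeze, 7–10 kt).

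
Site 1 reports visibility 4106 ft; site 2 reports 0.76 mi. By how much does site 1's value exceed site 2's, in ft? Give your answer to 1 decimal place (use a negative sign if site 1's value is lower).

93.2 ft

site 2: 0.76 SM = 4012.800 ft.
Difference: 4106.000 − 4012.800 = 93.2 ft.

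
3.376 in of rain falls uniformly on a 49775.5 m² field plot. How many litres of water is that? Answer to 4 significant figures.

4268000 litres

Depth: 3.376 in × 25.4 = 85.7504 mm.
1 mm over 1 m² is 1 L, so volume = 85.7504 × 49775.5 = 4268269 L ≈ 4268000 L.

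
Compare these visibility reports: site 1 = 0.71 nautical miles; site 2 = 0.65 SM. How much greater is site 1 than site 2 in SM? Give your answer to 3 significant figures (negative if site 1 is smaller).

site 1: 0.71 nmi = 0.81705 SM.
Difference: 0.81705 − 0.65000 = 0.167 SM.

0.167 SM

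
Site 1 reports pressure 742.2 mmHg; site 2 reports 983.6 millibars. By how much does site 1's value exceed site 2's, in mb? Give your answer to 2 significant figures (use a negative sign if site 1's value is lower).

site 1: 742.2 mmHg = 989.519 mb.
Difference: 989.519 − 983.600 = 5.9 mb.

5.9 mb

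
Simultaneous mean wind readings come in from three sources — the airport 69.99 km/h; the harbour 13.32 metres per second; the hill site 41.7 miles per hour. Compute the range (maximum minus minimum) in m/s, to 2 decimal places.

the airport: 69.99 km/h = 19.4417 m/s.
the hill site: 41.7 mph = 18.6416 m/s.
Spread: 19.4417 − 13.3200 = 6.12 m/s.

6.12 m/s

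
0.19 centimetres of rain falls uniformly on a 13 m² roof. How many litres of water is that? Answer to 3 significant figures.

24.7 litres

Depth: 0.19 cm × 10 = 1.9 mm.
1 mm over 1 m² is 1 L, so volume = 1.9 × 13 = 24.7 L.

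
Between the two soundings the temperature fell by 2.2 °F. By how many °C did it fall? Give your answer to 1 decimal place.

1.2 °C

For a temperature change the 32° offset cancels: Δ°C = 2.2 × 0.5556 = 1.2 °C.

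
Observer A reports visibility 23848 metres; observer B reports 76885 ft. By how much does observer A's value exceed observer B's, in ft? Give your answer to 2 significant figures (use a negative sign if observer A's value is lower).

1400 ft

observer A: 23848 m = 78241.47 ft.
Difference: 78241.47 − 76885.00 = 1400 ft.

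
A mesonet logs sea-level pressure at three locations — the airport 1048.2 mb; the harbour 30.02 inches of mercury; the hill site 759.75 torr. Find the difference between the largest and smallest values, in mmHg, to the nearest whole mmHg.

the airport: 1048.2 mb = 786.21 mmHg.
the harbour: 30.02 inHg = 762.51 mmHg.
Spread: 786.21 − 759.75 = 26 mmHg.

26 mmHg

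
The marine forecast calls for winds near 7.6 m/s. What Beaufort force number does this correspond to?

Beaufort force 4

7.6 m/s lies in the Beaufort 4 band (moderate breeze, 5.5–7.9 m/s).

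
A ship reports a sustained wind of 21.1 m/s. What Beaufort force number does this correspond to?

21.1 m/s lies in the Beaufort 9 band (strong gale, 20.8–24.4 m/s).

Beaufort force 9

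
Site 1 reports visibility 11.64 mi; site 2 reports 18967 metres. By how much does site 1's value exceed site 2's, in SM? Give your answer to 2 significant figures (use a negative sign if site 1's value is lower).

-0.15 SM

site 2: 18967 m = 11.7855 SM.
Difference: 11.6400 − 11.7855 = -0.15 SM.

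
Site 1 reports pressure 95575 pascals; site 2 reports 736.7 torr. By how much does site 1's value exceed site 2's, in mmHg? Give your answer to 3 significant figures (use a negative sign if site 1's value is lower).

-19.8 mmHg

site 1: 95575 Pa = 716.871 mmHg.
Difference: 716.871 − 736.700 = -19.8 mmHg.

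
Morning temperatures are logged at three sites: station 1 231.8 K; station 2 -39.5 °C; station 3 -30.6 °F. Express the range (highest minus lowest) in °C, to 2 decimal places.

station 1: 231.8 K = -41.350 °C.
station 3: -30.6 °F = -34.778 °C.
Spread: (-34.778) − (-41.350) = 6.572 °C.

6.57 °C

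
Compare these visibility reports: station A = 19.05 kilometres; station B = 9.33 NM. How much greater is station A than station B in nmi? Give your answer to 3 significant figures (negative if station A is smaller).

0.956 nmi

station A: 19.05 km = 10.28618 nmi.
Difference: 10.28618 − 9.33000 = 0.956 nmi.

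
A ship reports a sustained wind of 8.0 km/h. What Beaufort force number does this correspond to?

8.0 km/h = 2.2 m/s, which is Beaufort 2 (light breeze, 1.6–3.3 m/s).

Beaufort force 2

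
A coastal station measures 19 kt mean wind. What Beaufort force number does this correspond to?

19 kt lies in the Beaufort 5 band (fresh breeze, 17–21 kt).

Beaufort force 5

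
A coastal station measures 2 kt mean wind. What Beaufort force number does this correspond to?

2 kt lies in the Beaufort 1 band (light air, 1–3 kt).

Beaufort force 1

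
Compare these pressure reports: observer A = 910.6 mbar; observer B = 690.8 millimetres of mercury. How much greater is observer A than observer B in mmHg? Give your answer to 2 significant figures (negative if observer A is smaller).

observer A: 910.6 mb = 683.006 mmHg.
Difference: 683.006 − 690.800 = -7.8 mmHg.

-7.8 mmHg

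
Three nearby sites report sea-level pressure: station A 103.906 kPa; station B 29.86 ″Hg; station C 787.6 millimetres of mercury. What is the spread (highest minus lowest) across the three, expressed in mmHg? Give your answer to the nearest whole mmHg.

station A: 103.906 kPa = 779.36 mmHg.
station B: 29.86 inHg = 758.44 mmHg.
Spread: 787.60 − 758.44 = 29 mmHg.

29 mmHg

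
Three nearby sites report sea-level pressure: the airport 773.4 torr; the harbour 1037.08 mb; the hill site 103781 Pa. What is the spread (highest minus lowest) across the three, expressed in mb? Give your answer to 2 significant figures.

6.7 mb

the airport: 773.4 mmHg = 1031.115 mb.
the hill site: 103781 Pa = 1037.810 mb.
Spread: 1037.810 − 1031.115 = 6.7 mb.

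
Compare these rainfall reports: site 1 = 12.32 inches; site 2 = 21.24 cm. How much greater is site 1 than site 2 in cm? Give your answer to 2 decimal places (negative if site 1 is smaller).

site 1: 12.32 in = 31.2928 cm.
Difference: 31.2928 − 21.2400 = 10.05 cm.

10.05 cm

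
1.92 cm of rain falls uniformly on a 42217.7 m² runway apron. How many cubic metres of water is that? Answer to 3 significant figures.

Depth: 1.92 cm × 10 = 19.2 mm.
1 mm over 1 m² is 1 L, so volume = 19.2 × 42217.7 = 810579.84 L = 811 m³.

811 cubic metres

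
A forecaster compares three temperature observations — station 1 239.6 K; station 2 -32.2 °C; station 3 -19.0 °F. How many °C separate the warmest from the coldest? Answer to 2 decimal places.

station 1: 239.6 K = -33.550 °C.
station 3: -19.0 °F = -28.333 °C.
Spread: (-28.333) − (-33.550) = 5.217 °C.

5.22 °C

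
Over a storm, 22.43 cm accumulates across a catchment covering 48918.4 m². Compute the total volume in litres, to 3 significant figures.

11000000 litres

Depth: 22.43 cm × 10 = 224.3 mm.
1 mm over 1 m² is 1 L, so volume = 224.3 × 48918.4 = 10972397 L ≈ 11000000 L.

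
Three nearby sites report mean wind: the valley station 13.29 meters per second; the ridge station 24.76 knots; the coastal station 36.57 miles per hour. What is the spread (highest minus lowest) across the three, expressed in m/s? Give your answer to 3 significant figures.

the ridge station: 24.76 kt = 12.7376 m/s.
the coastal station: 36.57 mph = 16.3483 m/s.
Spread: 16.3483 − 12.7376 = 3.61 m/s.

3.61 m/s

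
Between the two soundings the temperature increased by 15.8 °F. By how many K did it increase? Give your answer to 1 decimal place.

For a temperature change the 32° offset cancels: ΔK = 15.8 × 0.5556 = 8.8 K.

8.8 K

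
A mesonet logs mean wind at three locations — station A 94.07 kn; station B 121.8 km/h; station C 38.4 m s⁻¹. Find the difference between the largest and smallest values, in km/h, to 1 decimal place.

52.4 km/h

station A: 94.07 kt = 174.218 km/h.
station C: 38.4 m/s = 138.240 km/h.
Spread: 174.218 − 121.800 = 52.4 km/h.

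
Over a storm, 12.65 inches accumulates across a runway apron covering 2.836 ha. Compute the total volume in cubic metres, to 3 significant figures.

Depth: 12.65 in × 25.4 = 321.31 mm.
Area: 2.836 ha = 28360 m².
1 mm over 1 m² is 1 L, so volume = 321.31 × 28360 = 9112351.6 L = 9110 m³.

9110 cubic metres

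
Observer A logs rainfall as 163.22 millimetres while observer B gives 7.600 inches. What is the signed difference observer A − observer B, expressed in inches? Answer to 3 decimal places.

observer A: 163.22 mm = 6.42598 in.
Difference: 6.42598 − 7.60000 = -1.174 in.

-1.174 in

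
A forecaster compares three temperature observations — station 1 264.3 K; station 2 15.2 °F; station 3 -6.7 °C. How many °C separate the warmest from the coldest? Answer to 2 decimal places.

2.63 °C

station 1: 264.3 K = -8.850 °C.
station 2: 15.2 °F = -9.333 °C.
Spread: (-6.700) − (-9.333) = 2.633 °C.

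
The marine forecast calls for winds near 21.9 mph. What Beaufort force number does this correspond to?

Beaufort force 5

21.9 mph = 9.8 m/s, which is Beaufort 5 (fresh breeze, 8.0–10.7 m/s).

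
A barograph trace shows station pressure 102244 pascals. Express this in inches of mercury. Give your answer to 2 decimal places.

1 Pa = 0.0002953 inHg, so 102244 × 0.0002953 = 30.19 inHg.

30.19 inHg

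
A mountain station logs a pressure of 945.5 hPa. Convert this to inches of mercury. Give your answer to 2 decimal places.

1 hPa = 0.02953 inHg, so 945.5 × 0.02953 = 27.92 inHg.

27.92 inHg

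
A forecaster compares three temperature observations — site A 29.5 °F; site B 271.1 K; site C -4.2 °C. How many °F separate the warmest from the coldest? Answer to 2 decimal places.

site A: 29.5 °F = -1.389 °C.
site B: 271.1 K = -2.050 °C.
Spread: (-1.389) − (-4.200) = 2.811 °C = 5.06 °F.

5.06 °F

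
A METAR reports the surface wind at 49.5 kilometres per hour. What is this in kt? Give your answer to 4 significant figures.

26.73 kt

1 km/h = 0.539957 kt, so 49.5 × 0.539957 = 26.73 kt.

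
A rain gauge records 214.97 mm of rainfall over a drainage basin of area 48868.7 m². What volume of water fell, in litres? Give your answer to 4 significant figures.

1 mm over 1 m² is 1 L, so volume = 214.97 × 48868.7 = 10505304 L ≈ 10510000 L.

10510000 litres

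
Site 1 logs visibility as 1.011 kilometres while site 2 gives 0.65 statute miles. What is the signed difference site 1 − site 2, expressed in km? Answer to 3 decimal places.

site 2: 0.65 SM = 1.04607 km.
Difference: 1.01100 − 1.04607 = -0.035 km.

-0.035 km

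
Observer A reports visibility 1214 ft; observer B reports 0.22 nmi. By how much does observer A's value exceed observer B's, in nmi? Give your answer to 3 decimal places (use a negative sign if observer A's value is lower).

-0.020 nmi

observer A: 1214 ft = 0.19980 nmi.
Difference: 0.19980 − 0.22000 = -0.020 nmi.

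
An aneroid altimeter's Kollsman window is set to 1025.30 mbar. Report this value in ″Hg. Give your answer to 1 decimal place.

1 mb = 0.02953 inHg, so 1025.30 × 0.02953 = 30.3 inHg.

30.3 inHg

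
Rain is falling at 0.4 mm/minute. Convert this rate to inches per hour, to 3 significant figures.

0.4 mm/minute × 0.0393701 in/mm × 60 minute/hour = 0.945 in/hour.

0.945 in/hour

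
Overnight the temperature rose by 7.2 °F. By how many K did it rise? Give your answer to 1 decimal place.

4.0 K

For a temperature change the 32° offset cancels: ΔK = 7.2 × 0.5556 = 4.0 K.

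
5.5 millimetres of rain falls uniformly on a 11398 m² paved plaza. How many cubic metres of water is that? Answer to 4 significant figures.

62.69 cubic metres

1 mm over 1 m² is 1 L, so volume = 5.5 × 11398 = 62689 L = 62.69 m³.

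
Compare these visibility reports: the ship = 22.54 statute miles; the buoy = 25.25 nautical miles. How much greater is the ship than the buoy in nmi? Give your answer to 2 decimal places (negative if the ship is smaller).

-5.66 nmi

the ship: 22.54 SM = 19.5867 nmi.
Difference: 19.5867 − 25.2500 = -5.66 nmi.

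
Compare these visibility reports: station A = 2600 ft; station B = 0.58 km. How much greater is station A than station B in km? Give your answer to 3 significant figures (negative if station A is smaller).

0.212 km

station A: 2600 ft = 0.79248 km.
Difference: 0.79248 − 0.58000 = 0.212 km.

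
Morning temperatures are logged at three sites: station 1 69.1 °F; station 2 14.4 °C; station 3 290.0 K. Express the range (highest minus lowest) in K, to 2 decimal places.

station 1: 69.1 °F = 20.611 °C.
station 3: 290.0 K = 16.850 °C.
Spread: 20.611 − 14.400 = 6.211 °C.

6.21 K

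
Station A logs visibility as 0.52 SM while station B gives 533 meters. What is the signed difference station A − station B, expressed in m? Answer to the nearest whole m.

304 m

station A: 0.52 SM = 836.86 m.
Difference: 836.86 − 533.00 = 304 m.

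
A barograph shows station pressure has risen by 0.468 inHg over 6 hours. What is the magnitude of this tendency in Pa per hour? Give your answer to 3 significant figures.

264 Pa per hour

0.468 inHg / 6 h × 3386.39 Pa/inHg = 264 Pa/h.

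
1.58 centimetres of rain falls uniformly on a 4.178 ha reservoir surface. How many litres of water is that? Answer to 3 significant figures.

660000 litres

Depth: 1.58 cm × 10 = 15.8 mm.
Area: 4.178 ha = 41780 m².
1 mm over 1 m² is 1 L, so volume = 15.8 × 41780 = 660124 L ≈ 660000 L.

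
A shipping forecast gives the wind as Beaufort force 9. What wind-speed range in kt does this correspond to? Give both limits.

Beaufort 9 (strong gale) spans 41–47 knots.

41 to 47 kt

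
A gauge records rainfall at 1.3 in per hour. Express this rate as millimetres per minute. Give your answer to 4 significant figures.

0.5503 mm/minute

1.3 in/hour × 25.4 mm/in × 0.0166667 hour/minute = 0.5503 mm/minute.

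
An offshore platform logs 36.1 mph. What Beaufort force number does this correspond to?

Beaufort force 7

36.1 mph = 16.1 m/s, which is Beaufort 7 (near gale, 13.9–17.1 m/s).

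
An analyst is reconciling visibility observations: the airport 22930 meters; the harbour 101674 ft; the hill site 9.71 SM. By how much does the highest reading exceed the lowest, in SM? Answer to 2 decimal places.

9.55 SM

the airport: 22930 m = 14.2480 SM.
the harbour: 101674 ft = 19.2564 SM.
Spread: 19.2564 − 9.7100 = 9.55 SM.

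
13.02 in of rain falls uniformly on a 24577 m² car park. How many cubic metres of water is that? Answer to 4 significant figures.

8128 cubic metres

Depth: 13.02 in × 25.4 = 330.708 mm.
1 mm over 1 m² is 1 L, so volume = 330.708 × 24577 = 8127810.5 L = 8128 m³.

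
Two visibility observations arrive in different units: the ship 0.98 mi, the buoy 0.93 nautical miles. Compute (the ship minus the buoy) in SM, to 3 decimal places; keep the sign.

the buoy: 0.93 nmi = 1.07022 SM.
Difference: 0.98000 − 1.07022 = -0.090 SM.

-0.090 SM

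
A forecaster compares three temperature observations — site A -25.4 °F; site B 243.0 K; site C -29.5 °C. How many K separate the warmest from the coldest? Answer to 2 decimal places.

2.39 K

site A: -25.4 °F = -31.889 °C.
site B: 243.0 K = -30.150 °C.
Spread: (-29.500) − (-31.889) = 2.389 °C.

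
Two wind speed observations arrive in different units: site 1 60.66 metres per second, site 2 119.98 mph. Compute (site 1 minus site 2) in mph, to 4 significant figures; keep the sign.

15.71 mph

site 1: 60.66 m/s = 135.6926 mph.
Difference: 135.6926 − 119.9800 = 15.71 mph.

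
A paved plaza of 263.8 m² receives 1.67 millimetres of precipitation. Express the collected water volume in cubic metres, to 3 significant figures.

0.441 cubic metres

1 mm over 1 m² is 1 L, so volume = 1.67 × 263.8 = 440.546 L = 0.441 m³.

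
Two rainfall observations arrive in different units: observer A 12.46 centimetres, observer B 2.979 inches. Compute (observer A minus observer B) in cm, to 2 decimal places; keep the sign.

4.89 cm

observer B: 2.979 in = 7.5667 cm.
Difference: 12.4600 − 7.5667 = 4.89 cm.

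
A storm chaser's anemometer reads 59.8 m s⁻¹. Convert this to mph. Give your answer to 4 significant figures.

1 m/s = 2.23694 mph, so 59.8 × 2.23694 = 133.8 mph.

133.8 mph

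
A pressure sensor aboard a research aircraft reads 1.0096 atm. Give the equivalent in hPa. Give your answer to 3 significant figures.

1020 hPa

1 atm = 1013.25 hPa, so 1.0096 × 1013.25 = 1020 hPa.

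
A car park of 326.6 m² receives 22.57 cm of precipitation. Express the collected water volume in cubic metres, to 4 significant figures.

Depth: 22.57 cm × 10 = 225.7 mm.
1 mm over 1 m² is 1 L, so volume = 225.7 × 326.6 = 73713.62 L = 73.71 m³.

73.71 cubic metres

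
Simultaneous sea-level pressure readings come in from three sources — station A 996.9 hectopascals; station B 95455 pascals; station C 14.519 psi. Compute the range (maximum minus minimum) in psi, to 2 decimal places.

station A: 996.9 hPa = 14.4588 psi.
station B: 95455 Pa = 13.8446 psi.
Spread: 14.5190 − 13.8446 = 0.67 psi.

0.67 psi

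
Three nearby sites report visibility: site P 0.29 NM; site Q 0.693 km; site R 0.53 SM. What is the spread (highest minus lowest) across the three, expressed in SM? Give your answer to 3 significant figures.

site P: 0.29 nmi = 0.33373 SM.
site Q: 0.693 km = 0.43061 SM.
Spread: 0.53000 − 0.33373 = 0.196 SM.

0.196 SM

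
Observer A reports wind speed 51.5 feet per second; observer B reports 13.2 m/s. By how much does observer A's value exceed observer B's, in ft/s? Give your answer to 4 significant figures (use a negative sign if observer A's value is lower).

8.193 ft/s

observer B: 13.2 m/s = 43.30709 ft/s.
Difference: 51.50000 − 43.30709 = 8.193 ft/s.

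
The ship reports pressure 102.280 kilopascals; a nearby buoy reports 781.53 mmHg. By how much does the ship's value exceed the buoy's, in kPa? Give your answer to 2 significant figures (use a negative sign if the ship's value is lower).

the buoy: 781.53 mmHg = 104.195 kPa.
Difference: 102.280 − 104.195 = -1.9 kPa.

-1.9 kPa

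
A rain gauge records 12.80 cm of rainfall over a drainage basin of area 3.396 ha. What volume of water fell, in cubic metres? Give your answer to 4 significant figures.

Depth: 12.80 cm × 10 = 128 mm.
Area: 3.396 ha = 33960 m².
1 mm over 1 m² is 1 L, so volume = 128 × 33960 = 4346880 L = 4347 m³.

4347 cubic metres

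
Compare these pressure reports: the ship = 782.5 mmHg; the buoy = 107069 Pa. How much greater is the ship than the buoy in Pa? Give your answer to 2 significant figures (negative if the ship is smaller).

the ship: 782.5 mmHg = 104324.77 Pa.
Difference: 104324.77 − 107069.00 = -2700 Pa.

-2700 Pa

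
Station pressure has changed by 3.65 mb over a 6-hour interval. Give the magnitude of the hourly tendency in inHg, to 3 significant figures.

3.65 mb / 6 h × 0.02953 inHg/mb = 0.0180 inHg/h.

0.0180 inHg per hour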